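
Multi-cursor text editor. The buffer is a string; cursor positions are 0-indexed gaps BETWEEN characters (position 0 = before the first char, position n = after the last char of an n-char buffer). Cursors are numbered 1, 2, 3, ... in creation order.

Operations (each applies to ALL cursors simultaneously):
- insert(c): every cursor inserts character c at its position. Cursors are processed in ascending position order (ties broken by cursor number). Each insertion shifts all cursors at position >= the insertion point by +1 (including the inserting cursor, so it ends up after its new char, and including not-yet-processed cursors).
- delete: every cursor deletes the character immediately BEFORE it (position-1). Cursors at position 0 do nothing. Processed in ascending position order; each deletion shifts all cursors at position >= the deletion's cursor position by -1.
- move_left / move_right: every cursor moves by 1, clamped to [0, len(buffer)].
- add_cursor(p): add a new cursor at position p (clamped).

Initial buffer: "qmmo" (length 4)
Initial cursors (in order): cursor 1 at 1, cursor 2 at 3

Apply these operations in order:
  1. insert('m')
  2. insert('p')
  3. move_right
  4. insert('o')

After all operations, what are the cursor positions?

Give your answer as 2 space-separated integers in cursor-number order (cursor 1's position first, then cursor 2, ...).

After op 1 (insert('m')): buffer="qmmmmo" (len 6), cursors c1@2 c2@5, authorship .1..2.
After op 2 (insert('p')): buffer="qmpmmmpo" (len 8), cursors c1@3 c2@7, authorship .11..22.
After op 3 (move_right): buffer="qmpmmmpo" (len 8), cursors c1@4 c2@8, authorship .11..22.
After op 4 (insert('o')): buffer="qmpmommpoo" (len 10), cursors c1@5 c2@10, authorship .11.1.22.2

Answer: 5 10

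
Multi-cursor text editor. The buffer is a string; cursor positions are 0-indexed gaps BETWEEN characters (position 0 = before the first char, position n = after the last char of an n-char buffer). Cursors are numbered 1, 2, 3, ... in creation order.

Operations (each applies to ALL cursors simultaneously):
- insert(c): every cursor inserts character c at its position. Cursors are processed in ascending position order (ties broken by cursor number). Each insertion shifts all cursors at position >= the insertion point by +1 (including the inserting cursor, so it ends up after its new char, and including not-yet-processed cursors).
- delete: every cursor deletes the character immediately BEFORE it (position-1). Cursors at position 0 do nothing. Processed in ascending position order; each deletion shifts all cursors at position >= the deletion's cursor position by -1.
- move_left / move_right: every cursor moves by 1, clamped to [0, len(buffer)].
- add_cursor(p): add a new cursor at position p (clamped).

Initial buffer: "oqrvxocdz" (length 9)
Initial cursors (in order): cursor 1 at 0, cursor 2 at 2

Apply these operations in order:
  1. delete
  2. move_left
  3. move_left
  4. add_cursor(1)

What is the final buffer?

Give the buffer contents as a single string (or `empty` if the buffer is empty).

After op 1 (delete): buffer="orvxocdz" (len 8), cursors c1@0 c2@1, authorship ........
After op 2 (move_left): buffer="orvxocdz" (len 8), cursors c1@0 c2@0, authorship ........
After op 3 (move_left): buffer="orvxocdz" (len 8), cursors c1@0 c2@0, authorship ........
After op 4 (add_cursor(1)): buffer="orvxocdz" (len 8), cursors c1@0 c2@0 c3@1, authorship ........

Answer: orvxocdz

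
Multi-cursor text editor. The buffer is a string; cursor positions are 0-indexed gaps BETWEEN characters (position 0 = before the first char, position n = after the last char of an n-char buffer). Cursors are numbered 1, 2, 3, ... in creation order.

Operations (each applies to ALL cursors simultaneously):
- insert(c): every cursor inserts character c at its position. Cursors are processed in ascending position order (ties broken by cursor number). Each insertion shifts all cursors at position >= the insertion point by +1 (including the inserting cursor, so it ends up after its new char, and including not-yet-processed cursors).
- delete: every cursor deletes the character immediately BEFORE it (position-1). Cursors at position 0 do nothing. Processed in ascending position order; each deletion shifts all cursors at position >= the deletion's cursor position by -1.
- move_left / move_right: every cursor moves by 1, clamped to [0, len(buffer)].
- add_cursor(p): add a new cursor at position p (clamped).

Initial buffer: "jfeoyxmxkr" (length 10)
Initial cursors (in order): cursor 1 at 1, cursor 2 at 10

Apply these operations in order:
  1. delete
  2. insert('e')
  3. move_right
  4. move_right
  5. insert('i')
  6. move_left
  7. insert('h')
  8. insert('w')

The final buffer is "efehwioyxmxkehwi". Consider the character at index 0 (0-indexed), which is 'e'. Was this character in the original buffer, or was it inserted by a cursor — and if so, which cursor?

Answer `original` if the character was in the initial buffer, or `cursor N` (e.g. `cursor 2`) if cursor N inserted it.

After op 1 (delete): buffer="feoyxmxk" (len 8), cursors c1@0 c2@8, authorship ........
After op 2 (insert('e')): buffer="efeoyxmxke" (len 10), cursors c1@1 c2@10, authorship 1........2
After op 3 (move_right): buffer="efeoyxmxke" (len 10), cursors c1@2 c2@10, authorship 1........2
After op 4 (move_right): buffer="efeoyxmxke" (len 10), cursors c1@3 c2@10, authorship 1........2
After op 5 (insert('i')): buffer="efeioyxmxkei" (len 12), cursors c1@4 c2@12, authorship 1..1......22
After op 6 (move_left): buffer="efeioyxmxkei" (len 12), cursors c1@3 c2@11, authorship 1..1......22
After op 7 (insert('h')): buffer="efehioyxmxkehi" (len 14), cursors c1@4 c2@13, authorship 1..11......222
After op 8 (insert('w')): buffer="efehwioyxmxkehwi" (len 16), cursors c1@5 c2@15, authorship 1..111......2222
Authorship (.=original, N=cursor N): 1 . . 1 1 1 . . . . . . 2 2 2 2
Index 0: author = 1

Answer: cursor 1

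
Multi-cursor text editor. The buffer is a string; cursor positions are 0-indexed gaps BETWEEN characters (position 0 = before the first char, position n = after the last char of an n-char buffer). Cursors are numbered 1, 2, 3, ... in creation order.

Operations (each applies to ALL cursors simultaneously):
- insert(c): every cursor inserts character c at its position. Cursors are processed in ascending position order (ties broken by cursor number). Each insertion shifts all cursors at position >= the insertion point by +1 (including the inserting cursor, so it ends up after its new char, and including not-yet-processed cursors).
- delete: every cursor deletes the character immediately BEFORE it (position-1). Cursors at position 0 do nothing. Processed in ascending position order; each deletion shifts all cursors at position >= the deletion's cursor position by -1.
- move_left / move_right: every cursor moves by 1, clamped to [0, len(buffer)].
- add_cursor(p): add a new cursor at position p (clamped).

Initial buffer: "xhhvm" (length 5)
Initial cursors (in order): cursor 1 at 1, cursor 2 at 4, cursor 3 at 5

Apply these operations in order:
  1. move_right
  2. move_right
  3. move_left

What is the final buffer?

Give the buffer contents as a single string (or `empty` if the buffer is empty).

Answer: xhhvm

Derivation:
After op 1 (move_right): buffer="xhhvm" (len 5), cursors c1@2 c2@5 c3@5, authorship .....
After op 2 (move_right): buffer="xhhvm" (len 5), cursors c1@3 c2@5 c3@5, authorship .....
After op 3 (move_left): buffer="xhhvm" (len 5), cursors c1@2 c2@4 c3@4, authorship .....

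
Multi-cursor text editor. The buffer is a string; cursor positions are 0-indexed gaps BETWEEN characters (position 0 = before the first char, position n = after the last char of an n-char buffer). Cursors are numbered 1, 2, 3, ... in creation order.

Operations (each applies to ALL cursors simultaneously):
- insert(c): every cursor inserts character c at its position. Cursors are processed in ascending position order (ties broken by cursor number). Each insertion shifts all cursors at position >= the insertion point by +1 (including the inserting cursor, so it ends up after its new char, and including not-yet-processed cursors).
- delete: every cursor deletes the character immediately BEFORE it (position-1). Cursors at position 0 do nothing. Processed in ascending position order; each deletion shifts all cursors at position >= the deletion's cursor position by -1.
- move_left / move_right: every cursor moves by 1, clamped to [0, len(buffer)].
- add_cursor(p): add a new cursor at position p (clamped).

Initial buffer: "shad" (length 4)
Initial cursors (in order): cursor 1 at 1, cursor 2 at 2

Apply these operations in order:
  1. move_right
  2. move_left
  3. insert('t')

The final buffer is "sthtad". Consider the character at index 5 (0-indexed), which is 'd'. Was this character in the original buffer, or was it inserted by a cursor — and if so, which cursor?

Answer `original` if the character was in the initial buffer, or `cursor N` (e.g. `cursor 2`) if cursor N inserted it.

Answer: original

Derivation:
After op 1 (move_right): buffer="shad" (len 4), cursors c1@2 c2@3, authorship ....
After op 2 (move_left): buffer="shad" (len 4), cursors c1@1 c2@2, authorship ....
After op 3 (insert('t')): buffer="sthtad" (len 6), cursors c1@2 c2@4, authorship .1.2..
Authorship (.=original, N=cursor N): . 1 . 2 . .
Index 5: author = original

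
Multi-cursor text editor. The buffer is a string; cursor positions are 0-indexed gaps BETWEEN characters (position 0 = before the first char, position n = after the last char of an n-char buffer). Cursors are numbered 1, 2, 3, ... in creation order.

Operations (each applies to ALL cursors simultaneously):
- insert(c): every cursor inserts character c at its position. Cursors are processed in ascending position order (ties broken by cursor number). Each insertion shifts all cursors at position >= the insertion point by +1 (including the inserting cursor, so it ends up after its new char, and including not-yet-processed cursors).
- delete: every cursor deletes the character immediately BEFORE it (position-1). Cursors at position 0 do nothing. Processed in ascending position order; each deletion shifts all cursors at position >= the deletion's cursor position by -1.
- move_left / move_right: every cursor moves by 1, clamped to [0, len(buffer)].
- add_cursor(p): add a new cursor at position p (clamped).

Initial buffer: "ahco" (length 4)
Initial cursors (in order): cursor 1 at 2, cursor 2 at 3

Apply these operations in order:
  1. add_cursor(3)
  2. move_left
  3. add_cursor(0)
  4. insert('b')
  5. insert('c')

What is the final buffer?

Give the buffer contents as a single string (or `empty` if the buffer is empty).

After op 1 (add_cursor(3)): buffer="ahco" (len 4), cursors c1@2 c2@3 c3@3, authorship ....
After op 2 (move_left): buffer="ahco" (len 4), cursors c1@1 c2@2 c3@2, authorship ....
After op 3 (add_cursor(0)): buffer="ahco" (len 4), cursors c4@0 c1@1 c2@2 c3@2, authorship ....
After op 4 (insert('b')): buffer="babhbbco" (len 8), cursors c4@1 c1@3 c2@6 c3@6, authorship 4.1.23..
After op 5 (insert('c')): buffer="bcabchbbccco" (len 12), cursors c4@2 c1@5 c2@10 c3@10, authorship 44.11.2323..

Answer: bcabchbbccco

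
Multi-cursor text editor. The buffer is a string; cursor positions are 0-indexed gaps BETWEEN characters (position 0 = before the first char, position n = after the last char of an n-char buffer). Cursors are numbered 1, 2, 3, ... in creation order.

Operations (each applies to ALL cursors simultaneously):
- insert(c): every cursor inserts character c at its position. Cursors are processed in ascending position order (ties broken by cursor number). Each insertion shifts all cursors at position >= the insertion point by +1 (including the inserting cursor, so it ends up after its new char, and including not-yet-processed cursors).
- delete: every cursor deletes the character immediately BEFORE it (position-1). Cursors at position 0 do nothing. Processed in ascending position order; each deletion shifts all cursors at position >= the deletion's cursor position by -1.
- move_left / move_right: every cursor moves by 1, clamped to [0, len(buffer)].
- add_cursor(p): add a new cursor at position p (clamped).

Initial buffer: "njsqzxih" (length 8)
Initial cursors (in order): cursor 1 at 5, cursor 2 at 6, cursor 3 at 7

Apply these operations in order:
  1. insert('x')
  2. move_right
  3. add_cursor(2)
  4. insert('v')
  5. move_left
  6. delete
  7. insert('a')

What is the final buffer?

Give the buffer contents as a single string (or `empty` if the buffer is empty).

Answer: navsqzxavxavxav

Derivation:
After op 1 (insert('x')): buffer="njsqzxxxixh" (len 11), cursors c1@6 c2@8 c3@10, authorship .....1.2.3.
After op 2 (move_right): buffer="njsqzxxxixh" (len 11), cursors c1@7 c2@9 c3@11, authorship .....1.2.3.
After op 3 (add_cursor(2)): buffer="njsqzxxxixh" (len 11), cursors c4@2 c1@7 c2@9 c3@11, authorship .....1.2.3.
After op 4 (insert('v')): buffer="njvsqzxxvxivxhv" (len 15), cursors c4@3 c1@9 c2@12 c3@15, authorship ..4...1.12.23.3
After op 5 (move_left): buffer="njvsqzxxvxivxhv" (len 15), cursors c4@2 c1@8 c2@11 c3@14, authorship ..4...1.12.23.3
After op 6 (delete): buffer="nvsqzxvxvxv" (len 11), cursors c4@1 c1@6 c2@8 c3@10, authorship .4...112233
After op 7 (insert('a')): buffer="navsqzxavxavxav" (len 15), cursors c4@2 c1@8 c2@11 c3@14, authorship .44...111222333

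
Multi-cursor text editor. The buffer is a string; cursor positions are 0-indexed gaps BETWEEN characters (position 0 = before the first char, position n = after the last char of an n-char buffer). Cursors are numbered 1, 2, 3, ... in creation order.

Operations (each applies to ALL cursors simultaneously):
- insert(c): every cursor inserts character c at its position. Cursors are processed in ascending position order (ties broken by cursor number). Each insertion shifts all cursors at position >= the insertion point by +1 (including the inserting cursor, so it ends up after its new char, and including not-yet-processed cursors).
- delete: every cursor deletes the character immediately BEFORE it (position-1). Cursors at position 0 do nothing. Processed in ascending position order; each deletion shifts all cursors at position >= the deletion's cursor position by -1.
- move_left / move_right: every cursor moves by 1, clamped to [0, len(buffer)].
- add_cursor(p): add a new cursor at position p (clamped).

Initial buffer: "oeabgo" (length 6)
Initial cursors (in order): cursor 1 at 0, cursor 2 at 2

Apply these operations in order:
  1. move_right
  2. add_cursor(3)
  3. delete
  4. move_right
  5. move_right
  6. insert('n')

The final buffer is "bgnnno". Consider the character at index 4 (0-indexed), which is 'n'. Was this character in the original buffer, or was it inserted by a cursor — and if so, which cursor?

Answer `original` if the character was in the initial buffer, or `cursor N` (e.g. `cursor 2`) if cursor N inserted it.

After op 1 (move_right): buffer="oeabgo" (len 6), cursors c1@1 c2@3, authorship ......
After op 2 (add_cursor(3)): buffer="oeabgo" (len 6), cursors c1@1 c2@3 c3@3, authorship ......
After op 3 (delete): buffer="bgo" (len 3), cursors c1@0 c2@0 c3@0, authorship ...
After op 4 (move_right): buffer="bgo" (len 3), cursors c1@1 c2@1 c3@1, authorship ...
After op 5 (move_right): buffer="bgo" (len 3), cursors c1@2 c2@2 c3@2, authorship ...
After op 6 (insert('n')): buffer="bgnnno" (len 6), cursors c1@5 c2@5 c3@5, authorship ..123.
Authorship (.=original, N=cursor N): . . 1 2 3 .
Index 4: author = 3

Answer: cursor 3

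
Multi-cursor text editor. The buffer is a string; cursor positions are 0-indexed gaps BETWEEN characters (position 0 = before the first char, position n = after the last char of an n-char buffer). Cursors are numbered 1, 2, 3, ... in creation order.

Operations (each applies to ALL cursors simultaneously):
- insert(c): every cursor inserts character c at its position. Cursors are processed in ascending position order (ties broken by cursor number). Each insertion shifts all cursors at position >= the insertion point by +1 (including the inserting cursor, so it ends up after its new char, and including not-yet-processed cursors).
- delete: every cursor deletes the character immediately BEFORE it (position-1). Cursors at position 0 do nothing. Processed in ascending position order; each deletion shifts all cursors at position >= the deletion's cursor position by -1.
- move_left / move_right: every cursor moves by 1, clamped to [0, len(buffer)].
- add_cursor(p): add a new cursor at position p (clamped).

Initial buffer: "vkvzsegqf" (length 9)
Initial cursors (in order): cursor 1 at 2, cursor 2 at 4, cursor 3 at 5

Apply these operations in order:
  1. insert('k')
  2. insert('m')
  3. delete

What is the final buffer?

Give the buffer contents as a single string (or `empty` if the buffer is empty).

After op 1 (insert('k')): buffer="vkkvzkskegqf" (len 12), cursors c1@3 c2@6 c3@8, authorship ..1..2.3....
After op 2 (insert('m')): buffer="vkkmvzkmskmegqf" (len 15), cursors c1@4 c2@8 c3@11, authorship ..11..22.33....
After op 3 (delete): buffer="vkkvzkskegqf" (len 12), cursors c1@3 c2@6 c3@8, authorship ..1..2.3....

Answer: vkkvzkskegqf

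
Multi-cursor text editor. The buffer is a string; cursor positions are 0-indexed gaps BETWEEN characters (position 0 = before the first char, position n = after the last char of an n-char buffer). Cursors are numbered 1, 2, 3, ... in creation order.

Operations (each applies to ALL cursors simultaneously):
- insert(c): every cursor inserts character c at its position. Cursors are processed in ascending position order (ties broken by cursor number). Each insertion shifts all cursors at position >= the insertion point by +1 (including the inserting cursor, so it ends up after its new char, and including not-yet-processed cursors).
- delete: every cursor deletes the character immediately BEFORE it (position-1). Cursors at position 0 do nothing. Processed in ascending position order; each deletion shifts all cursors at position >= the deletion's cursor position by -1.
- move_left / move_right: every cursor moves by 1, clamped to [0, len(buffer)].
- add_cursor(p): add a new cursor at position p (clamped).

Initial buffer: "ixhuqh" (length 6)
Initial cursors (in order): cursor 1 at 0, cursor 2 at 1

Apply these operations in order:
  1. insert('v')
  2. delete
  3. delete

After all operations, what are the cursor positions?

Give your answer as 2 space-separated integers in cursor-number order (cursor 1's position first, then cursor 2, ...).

Answer: 0 0

Derivation:
After op 1 (insert('v')): buffer="vivxhuqh" (len 8), cursors c1@1 c2@3, authorship 1.2.....
After op 2 (delete): buffer="ixhuqh" (len 6), cursors c1@0 c2@1, authorship ......
After op 3 (delete): buffer="xhuqh" (len 5), cursors c1@0 c2@0, authorship .....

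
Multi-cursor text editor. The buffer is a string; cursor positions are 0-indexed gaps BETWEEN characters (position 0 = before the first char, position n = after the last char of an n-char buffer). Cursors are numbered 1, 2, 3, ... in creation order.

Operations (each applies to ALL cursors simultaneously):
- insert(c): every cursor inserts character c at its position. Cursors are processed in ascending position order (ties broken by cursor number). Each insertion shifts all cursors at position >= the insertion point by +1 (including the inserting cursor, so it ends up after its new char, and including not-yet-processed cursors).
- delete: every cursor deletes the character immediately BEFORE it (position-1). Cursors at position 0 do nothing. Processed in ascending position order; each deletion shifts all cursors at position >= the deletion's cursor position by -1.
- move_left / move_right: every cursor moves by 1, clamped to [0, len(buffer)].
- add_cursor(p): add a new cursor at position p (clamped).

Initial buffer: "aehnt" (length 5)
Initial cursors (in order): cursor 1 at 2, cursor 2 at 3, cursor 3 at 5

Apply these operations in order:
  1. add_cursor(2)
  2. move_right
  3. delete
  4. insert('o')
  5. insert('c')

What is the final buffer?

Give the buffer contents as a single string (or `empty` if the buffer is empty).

Answer: aoooocccc

Derivation:
After op 1 (add_cursor(2)): buffer="aehnt" (len 5), cursors c1@2 c4@2 c2@3 c3@5, authorship .....
After op 2 (move_right): buffer="aehnt" (len 5), cursors c1@3 c4@3 c2@4 c3@5, authorship .....
After op 3 (delete): buffer="a" (len 1), cursors c1@1 c2@1 c3@1 c4@1, authorship .
After op 4 (insert('o')): buffer="aoooo" (len 5), cursors c1@5 c2@5 c3@5 c4@5, authorship .1234
After op 5 (insert('c')): buffer="aoooocccc" (len 9), cursors c1@9 c2@9 c3@9 c4@9, authorship .12341234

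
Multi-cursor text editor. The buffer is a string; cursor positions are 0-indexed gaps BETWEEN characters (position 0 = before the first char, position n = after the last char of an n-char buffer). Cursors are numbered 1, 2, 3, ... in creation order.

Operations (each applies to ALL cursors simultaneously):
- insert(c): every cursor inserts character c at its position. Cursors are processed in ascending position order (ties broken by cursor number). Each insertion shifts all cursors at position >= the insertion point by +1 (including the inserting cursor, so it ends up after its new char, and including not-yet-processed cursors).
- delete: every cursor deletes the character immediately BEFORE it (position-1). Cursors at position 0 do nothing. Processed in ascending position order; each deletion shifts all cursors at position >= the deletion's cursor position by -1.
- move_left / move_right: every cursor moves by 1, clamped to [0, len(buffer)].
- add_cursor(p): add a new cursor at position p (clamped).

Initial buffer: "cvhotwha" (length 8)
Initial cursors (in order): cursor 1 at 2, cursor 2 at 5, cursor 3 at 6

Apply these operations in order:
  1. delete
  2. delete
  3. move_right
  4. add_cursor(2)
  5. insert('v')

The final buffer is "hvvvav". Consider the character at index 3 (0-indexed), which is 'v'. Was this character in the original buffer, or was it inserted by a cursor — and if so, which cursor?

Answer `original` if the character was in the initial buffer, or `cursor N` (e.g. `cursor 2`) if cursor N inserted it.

Answer: cursor 3

Derivation:
After op 1 (delete): buffer="choha" (len 5), cursors c1@1 c2@3 c3@3, authorship .....
After op 2 (delete): buffer="ha" (len 2), cursors c1@0 c2@0 c3@0, authorship ..
After op 3 (move_right): buffer="ha" (len 2), cursors c1@1 c2@1 c3@1, authorship ..
After op 4 (add_cursor(2)): buffer="ha" (len 2), cursors c1@1 c2@1 c3@1 c4@2, authorship ..
After op 5 (insert('v')): buffer="hvvvav" (len 6), cursors c1@4 c2@4 c3@4 c4@6, authorship .123.4
Authorship (.=original, N=cursor N): . 1 2 3 . 4
Index 3: author = 3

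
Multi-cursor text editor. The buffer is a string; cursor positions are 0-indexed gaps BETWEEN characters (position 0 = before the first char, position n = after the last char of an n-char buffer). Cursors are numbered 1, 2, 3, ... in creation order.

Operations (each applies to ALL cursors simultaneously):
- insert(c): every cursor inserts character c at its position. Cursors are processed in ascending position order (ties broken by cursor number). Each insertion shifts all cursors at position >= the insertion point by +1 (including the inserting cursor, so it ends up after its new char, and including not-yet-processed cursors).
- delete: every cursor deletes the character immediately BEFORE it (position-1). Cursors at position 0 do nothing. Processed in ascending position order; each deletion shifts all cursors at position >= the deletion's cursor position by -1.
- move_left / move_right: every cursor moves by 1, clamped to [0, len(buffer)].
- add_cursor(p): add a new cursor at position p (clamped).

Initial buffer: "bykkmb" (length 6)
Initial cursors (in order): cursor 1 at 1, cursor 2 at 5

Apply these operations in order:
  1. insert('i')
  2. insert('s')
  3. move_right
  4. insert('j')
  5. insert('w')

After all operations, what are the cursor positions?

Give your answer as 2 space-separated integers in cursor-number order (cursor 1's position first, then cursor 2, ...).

Answer: 6 14

Derivation:
After op 1 (insert('i')): buffer="biykkmib" (len 8), cursors c1@2 c2@7, authorship .1....2.
After op 2 (insert('s')): buffer="bisykkmisb" (len 10), cursors c1@3 c2@9, authorship .11....22.
After op 3 (move_right): buffer="bisykkmisb" (len 10), cursors c1@4 c2@10, authorship .11....22.
After op 4 (insert('j')): buffer="bisyjkkmisbj" (len 12), cursors c1@5 c2@12, authorship .11.1...22.2
After op 5 (insert('w')): buffer="bisyjwkkmisbjw" (len 14), cursors c1@6 c2@14, authorship .11.11...22.22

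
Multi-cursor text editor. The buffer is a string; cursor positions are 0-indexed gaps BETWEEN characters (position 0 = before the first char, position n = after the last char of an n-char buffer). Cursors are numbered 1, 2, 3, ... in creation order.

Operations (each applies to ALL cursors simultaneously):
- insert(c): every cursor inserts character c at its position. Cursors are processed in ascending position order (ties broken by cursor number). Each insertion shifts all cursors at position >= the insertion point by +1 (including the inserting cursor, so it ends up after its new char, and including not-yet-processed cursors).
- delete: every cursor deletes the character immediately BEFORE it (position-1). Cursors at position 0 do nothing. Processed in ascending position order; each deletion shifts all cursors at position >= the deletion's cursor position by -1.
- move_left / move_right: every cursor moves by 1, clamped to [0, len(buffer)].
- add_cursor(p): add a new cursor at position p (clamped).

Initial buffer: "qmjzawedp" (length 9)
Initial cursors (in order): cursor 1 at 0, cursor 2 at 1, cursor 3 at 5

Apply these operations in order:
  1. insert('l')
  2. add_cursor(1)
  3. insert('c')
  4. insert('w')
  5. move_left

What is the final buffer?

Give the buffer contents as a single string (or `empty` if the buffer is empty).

Answer: lccwwqlcwmjzalcwwedp

Derivation:
After op 1 (insert('l')): buffer="lqlmjzalwedp" (len 12), cursors c1@1 c2@3 c3@8, authorship 1.2....3....
After op 2 (add_cursor(1)): buffer="lqlmjzalwedp" (len 12), cursors c1@1 c4@1 c2@3 c3@8, authorship 1.2....3....
After op 3 (insert('c')): buffer="lccqlcmjzalcwedp" (len 16), cursors c1@3 c4@3 c2@6 c3@12, authorship 114.22....33....
After op 4 (insert('w')): buffer="lccwwqlcwmjzalcwwedp" (len 20), cursors c1@5 c4@5 c2@9 c3@16, authorship 11414.222....333....
After op 5 (move_left): buffer="lccwwqlcwmjzalcwwedp" (len 20), cursors c1@4 c4@4 c2@8 c3@15, authorship 11414.222....333....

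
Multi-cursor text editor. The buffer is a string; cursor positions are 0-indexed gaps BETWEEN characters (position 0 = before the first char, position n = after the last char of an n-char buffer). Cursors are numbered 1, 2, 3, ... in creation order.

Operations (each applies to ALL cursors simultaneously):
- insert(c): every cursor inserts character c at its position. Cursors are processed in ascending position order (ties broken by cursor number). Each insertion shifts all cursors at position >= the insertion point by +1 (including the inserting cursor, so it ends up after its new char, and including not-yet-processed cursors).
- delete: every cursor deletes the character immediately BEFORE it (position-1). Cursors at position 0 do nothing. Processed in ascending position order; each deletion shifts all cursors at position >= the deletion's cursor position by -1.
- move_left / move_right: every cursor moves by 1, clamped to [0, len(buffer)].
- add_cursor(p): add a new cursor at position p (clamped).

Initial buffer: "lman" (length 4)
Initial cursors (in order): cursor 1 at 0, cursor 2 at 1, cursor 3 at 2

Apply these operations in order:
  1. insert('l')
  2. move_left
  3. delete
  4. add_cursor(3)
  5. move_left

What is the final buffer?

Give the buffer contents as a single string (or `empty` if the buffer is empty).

After op 1 (insert('l')): buffer="lllmlan" (len 7), cursors c1@1 c2@3 c3@5, authorship 1.2.3..
After op 2 (move_left): buffer="lllmlan" (len 7), cursors c1@0 c2@2 c3@4, authorship 1.2.3..
After op 3 (delete): buffer="lllan" (len 5), cursors c1@0 c2@1 c3@2, authorship 123..
After op 4 (add_cursor(3)): buffer="lllan" (len 5), cursors c1@0 c2@1 c3@2 c4@3, authorship 123..
After op 5 (move_left): buffer="lllan" (len 5), cursors c1@0 c2@0 c3@1 c4@2, authorship 123..

Answer: lllan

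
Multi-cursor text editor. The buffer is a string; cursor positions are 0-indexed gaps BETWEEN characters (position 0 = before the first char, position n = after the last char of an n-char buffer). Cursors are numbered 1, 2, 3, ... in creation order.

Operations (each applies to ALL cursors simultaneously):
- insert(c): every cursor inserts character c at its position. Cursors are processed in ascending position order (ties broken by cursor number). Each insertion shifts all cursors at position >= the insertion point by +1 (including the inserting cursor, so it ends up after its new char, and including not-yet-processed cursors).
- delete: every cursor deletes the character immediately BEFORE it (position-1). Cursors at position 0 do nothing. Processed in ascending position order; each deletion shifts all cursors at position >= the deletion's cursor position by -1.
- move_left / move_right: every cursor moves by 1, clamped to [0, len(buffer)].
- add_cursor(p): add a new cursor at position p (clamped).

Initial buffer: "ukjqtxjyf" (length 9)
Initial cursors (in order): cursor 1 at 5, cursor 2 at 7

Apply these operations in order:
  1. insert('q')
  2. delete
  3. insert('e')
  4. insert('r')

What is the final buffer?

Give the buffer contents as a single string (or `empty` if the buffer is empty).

Answer: ukjqterxjeryf

Derivation:
After op 1 (insert('q')): buffer="ukjqtqxjqyf" (len 11), cursors c1@6 c2@9, authorship .....1..2..
After op 2 (delete): buffer="ukjqtxjyf" (len 9), cursors c1@5 c2@7, authorship .........
After op 3 (insert('e')): buffer="ukjqtexjeyf" (len 11), cursors c1@6 c2@9, authorship .....1..2..
After op 4 (insert('r')): buffer="ukjqterxjeryf" (len 13), cursors c1@7 c2@11, authorship .....11..22..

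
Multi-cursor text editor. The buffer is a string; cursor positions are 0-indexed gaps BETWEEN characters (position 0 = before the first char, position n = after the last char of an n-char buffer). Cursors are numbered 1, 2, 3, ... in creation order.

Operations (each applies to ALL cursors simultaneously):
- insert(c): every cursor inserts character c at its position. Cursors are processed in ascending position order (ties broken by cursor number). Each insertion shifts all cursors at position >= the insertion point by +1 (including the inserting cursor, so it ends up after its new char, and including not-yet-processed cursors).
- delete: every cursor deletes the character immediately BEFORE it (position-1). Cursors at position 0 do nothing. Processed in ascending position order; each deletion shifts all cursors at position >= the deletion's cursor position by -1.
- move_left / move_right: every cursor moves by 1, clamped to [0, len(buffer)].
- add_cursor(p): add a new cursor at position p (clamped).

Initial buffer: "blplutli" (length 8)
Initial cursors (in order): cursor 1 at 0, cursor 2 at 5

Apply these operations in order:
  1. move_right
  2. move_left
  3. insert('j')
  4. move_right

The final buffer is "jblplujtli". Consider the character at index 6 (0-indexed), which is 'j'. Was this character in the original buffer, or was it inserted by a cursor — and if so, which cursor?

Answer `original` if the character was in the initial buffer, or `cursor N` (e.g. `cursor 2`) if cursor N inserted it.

Answer: cursor 2

Derivation:
After op 1 (move_right): buffer="blplutli" (len 8), cursors c1@1 c2@6, authorship ........
After op 2 (move_left): buffer="blplutli" (len 8), cursors c1@0 c2@5, authorship ........
After op 3 (insert('j')): buffer="jblplujtli" (len 10), cursors c1@1 c2@7, authorship 1.....2...
After op 4 (move_right): buffer="jblplujtli" (len 10), cursors c1@2 c2@8, authorship 1.....2...
Authorship (.=original, N=cursor N): 1 . . . . . 2 . . .
Index 6: author = 2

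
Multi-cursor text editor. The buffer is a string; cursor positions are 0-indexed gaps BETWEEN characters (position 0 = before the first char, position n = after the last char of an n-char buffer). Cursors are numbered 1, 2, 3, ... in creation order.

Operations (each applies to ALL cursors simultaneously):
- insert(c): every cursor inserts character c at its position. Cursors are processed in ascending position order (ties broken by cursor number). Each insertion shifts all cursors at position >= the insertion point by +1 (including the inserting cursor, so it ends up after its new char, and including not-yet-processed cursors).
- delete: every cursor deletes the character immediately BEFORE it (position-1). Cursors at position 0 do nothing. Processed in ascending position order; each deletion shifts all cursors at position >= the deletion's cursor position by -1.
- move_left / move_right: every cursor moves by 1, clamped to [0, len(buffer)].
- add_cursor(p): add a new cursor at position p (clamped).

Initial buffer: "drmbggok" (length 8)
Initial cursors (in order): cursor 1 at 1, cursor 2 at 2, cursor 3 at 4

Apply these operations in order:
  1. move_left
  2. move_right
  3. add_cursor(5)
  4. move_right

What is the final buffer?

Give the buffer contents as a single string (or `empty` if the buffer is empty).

After op 1 (move_left): buffer="drmbggok" (len 8), cursors c1@0 c2@1 c3@3, authorship ........
After op 2 (move_right): buffer="drmbggok" (len 8), cursors c1@1 c2@2 c3@4, authorship ........
After op 3 (add_cursor(5)): buffer="drmbggok" (len 8), cursors c1@1 c2@2 c3@4 c4@5, authorship ........
After op 4 (move_right): buffer="drmbggok" (len 8), cursors c1@2 c2@3 c3@5 c4@6, authorship ........

Answer: drmbggok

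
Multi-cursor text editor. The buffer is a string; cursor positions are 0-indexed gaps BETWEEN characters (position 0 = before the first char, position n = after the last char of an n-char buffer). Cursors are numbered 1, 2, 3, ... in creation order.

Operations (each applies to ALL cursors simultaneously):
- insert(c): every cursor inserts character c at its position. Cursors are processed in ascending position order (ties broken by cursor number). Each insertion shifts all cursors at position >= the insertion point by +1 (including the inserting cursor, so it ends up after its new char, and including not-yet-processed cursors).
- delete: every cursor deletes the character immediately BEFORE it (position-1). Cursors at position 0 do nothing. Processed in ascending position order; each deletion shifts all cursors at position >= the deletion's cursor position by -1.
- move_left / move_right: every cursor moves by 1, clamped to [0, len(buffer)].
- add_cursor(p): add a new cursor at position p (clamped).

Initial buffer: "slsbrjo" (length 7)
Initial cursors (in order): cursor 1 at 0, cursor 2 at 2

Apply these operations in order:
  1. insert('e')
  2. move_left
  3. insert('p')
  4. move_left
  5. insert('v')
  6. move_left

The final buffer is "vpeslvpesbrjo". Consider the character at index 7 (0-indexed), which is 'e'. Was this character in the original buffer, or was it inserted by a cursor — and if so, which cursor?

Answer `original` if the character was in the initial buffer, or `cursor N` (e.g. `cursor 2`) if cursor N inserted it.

After op 1 (insert('e')): buffer="eslesbrjo" (len 9), cursors c1@1 c2@4, authorship 1..2.....
After op 2 (move_left): buffer="eslesbrjo" (len 9), cursors c1@0 c2@3, authorship 1..2.....
After op 3 (insert('p')): buffer="peslpesbrjo" (len 11), cursors c1@1 c2@5, authorship 11..22.....
After op 4 (move_left): buffer="peslpesbrjo" (len 11), cursors c1@0 c2@4, authorship 11..22.....
After op 5 (insert('v')): buffer="vpeslvpesbrjo" (len 13), cursors c1@1 c2@6, authorship 111..222.....
After op 6 (move_left): buffer="vpeslvpesbrjo" (len 13), cursors c1@0 c2@5, authorship 111..222.....
Authorship (.=original, N=cursor N): 1 1 1 . . 2 2 2 . . . . .
Index 7: author = 2

Answer: cursor 2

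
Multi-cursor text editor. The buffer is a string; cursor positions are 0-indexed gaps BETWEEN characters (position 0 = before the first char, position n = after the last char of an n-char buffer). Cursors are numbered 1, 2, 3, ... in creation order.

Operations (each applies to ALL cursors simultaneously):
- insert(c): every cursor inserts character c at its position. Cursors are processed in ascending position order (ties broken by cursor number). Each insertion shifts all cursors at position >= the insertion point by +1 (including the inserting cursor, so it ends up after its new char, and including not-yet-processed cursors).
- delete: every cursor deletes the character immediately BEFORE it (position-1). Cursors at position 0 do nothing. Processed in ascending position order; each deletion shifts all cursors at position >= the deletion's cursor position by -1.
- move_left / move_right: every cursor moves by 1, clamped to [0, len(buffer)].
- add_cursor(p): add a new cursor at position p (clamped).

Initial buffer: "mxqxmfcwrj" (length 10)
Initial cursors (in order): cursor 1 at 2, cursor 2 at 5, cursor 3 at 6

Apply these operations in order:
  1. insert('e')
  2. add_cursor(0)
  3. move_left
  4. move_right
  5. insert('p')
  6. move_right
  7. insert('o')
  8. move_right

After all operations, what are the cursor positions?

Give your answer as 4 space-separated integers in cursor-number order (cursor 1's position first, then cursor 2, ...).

After op 1 (insert('e')): buffer="mxeqxmefecwrj" (len 13), cursors c1@3 c2@7 c3@9, authorship ..1...2.3....
After op 2 (add_cursor(0)): buffer="mxeqxmefecwrj" (len 13), cursors c4@0 c1@3 c2@7 c3@9, authorship ..1...2.3....
After op 3 (move_left): buffer="mxeqxmefecwrj" (len 13), cursors c4@0 c1@2 c2@6 c3@8, authorship ..1...2.3....
After op 4 (move_right): buffer="mxeqxmefecwrj" (len 13), cursors c4@1 c1@3 c2@7 c3@9, authorship ..1...2.3....
After op 5 (insert('p')): buffer="mpxepqxmepfepcwrj" (len 17), cursors c4@2 c1@5 c2@10 c3@13, authorship .4.11...22.33....
After op 6 (move_right): buffer="mpxepqxmepfepcwrj" (len 17), cursors c4@3 c1@6 c2@11 c3@14, authorship .4.11...22.33....
After op 7 (insert('o')): buffer="mpxoepqoxmepfoepcowrj" (len 21), cursors c4@4 c1@8 c2@14 c3@18, authorship .4.411.1..22.233.3...
After op 8 (move_right): buffer="mpxoepqoxmepfoepcowrj" (len 21), cursors c4@5 c1@9 c2@15 c3@19, authorship .4.411.1..22.233.3...

Answer: 9 15 19 5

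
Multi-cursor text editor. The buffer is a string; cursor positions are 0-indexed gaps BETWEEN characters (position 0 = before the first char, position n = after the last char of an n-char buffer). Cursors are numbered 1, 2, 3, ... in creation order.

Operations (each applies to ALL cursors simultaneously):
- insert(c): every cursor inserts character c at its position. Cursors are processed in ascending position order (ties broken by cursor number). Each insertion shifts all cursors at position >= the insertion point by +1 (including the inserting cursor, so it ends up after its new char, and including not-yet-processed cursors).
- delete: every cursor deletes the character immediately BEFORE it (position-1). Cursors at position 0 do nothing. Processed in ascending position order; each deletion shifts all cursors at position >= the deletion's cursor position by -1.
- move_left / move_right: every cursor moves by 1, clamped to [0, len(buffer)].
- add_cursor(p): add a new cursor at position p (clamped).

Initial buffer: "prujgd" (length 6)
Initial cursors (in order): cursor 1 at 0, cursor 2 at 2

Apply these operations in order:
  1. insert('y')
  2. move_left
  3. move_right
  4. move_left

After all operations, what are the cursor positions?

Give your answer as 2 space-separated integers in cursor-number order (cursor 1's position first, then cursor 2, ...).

After op 1 (insert('y')): buffer="ypryujgd" (len 8), cursors c1@1 c2@4, authorship 1..2....
After op 2 (move_left): buffer="ypryujgd" (len 8), cursors c1@0 c2@3, authorship 1..2....
After op 3 (move_right): buffer="ypryujgd" (len 8), cursors c1@1 c2@4, authorship 1..2....
After op 4 (move_left): buffer="ypryujgd" (len 8), cursors c1@0 c2@3, authorship 1..2....

Answer: 0 3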